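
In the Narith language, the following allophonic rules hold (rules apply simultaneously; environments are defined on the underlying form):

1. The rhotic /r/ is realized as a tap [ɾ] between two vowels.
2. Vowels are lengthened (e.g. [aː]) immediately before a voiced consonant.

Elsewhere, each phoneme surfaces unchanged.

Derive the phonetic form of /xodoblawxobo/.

/o/ (between /x/ and /d/) occurs before a voiced consonant → [oː] by rule 2.
Rule 2 applies to /o/ (between /d/ and /b/: before a voiced consonant) → [oː].
/a/ (between /l/ and /w/) occurs before a voiced consonant → [aː] by rule 2.
Rule 2 applies to /o/ (between /x/ and /b/: before a voiced consonant) → [oː].
/o/ — word-final; rule 2 does not apply here → [o].

[xoːdoːblaːwxoːbo]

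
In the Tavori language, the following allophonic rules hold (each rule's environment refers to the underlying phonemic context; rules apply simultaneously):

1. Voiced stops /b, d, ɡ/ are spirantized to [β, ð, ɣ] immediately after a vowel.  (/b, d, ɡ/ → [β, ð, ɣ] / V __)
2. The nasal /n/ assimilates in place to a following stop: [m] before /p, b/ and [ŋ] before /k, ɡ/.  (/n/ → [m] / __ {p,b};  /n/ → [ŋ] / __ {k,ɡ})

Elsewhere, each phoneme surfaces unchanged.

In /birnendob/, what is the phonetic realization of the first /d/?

[d]

/d/ (between /n/ and /o/) is in the target of rule 1 but the environment (immediately after a vowel) is not met → [d].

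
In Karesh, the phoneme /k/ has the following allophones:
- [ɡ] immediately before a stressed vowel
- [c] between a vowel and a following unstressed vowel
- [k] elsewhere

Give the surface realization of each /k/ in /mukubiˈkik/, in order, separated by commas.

Occurrence 1 (position 3): between a vowel and a following unstressed vowel → [c].
Occurrence 2 (position 7): immediately before a stressed vowel → [ɡ].
Occurrence 3 (position 9): no conditioning environment matches → elsewhere allophone [k].

[c], [ɡ], [k]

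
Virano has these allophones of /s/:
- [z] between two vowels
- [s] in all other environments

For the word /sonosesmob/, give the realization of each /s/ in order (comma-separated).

Occurrence 1 (position 1): no conditioning environment matches → elsewhere allophone [s].
Occurrence 2 (position 5): between two vowels → [z].
Occurrence 3 (position 7): no conditioning environment matches → elsewhere allophone [s].

[s], [z], [s]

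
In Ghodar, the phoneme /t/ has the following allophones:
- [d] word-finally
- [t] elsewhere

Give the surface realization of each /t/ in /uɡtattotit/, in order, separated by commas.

Occurrence 1 (position 3): no conditioning environment matches → elsewhere allophone [t].
Occurrence 2 (position 5): no conditioning environment matches → elsewhere allophone [t].
Occurrence 3 (position 6): no conditioning environment matches → elsewhere allophone [t].
Occurrence 4 (position 8): no conditioning environment matches → elsewhere allophone [t].
Occurrence 5 (position 10): word-finally → [d].

[t], [t], [t], [t], [d]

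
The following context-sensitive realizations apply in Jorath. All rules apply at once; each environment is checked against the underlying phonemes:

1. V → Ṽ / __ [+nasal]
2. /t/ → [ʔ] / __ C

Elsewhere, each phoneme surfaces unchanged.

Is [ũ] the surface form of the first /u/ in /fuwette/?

/u/ (between /f/ and /w/) is in the target of rule 1 but the environment (before a nasal consonant) is not met → [u].
The actual realization is [u], not [ũ].

No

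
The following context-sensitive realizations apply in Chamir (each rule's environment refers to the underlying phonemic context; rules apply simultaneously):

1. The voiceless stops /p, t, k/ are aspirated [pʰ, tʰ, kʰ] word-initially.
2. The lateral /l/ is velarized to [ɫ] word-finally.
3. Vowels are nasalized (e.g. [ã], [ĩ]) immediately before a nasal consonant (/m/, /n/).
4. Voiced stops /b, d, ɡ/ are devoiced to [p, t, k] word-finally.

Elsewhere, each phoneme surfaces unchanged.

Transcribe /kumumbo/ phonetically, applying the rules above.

[kʰũmũmbo]

/k/ meets the environment for rule 1 (word-initially) → [kʰ].
/u/ — between /k/ and /m/, before a nasal consonant — surfaces as [ũ] (rule 3).
/m/ — not in any rule's target class → [m].
Rule 3 applies to /u/ (between /m/ and /m/: before a nasal consonant) → [ũ].
/m/ stays [m].
/b/ (between /m/ and /o/): rule 4 targets it, but not word-finally → unchanged [b].
/o/ (word-final) fails the environment for rule 3, so it stays [o].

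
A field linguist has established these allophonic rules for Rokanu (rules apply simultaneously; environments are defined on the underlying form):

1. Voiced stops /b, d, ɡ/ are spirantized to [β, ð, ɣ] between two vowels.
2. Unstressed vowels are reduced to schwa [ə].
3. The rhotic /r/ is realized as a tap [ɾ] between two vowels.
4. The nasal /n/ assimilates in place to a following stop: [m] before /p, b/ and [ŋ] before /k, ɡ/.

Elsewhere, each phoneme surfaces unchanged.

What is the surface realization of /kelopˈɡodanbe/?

[kələpˈɡoðəmbə]

/k/ stays [k].
/e/ (between /k/ and /l/) occurs in an unstressed syllable → [ə] by rule 2.
/l/ — not in any rule's target class → [l].
Rule 2 applies to /o/ (between /l/ and /p/: in an unstressed syllable) → [ə].
/p/ — not in any rule's target class → [p].
/ɡ/ (between /p/ and /o/) is in the target of rule 1 but the environment (between two vowels) is not met → [ɡ].
/o/ (between /ɡ/ and /d/): rule 2 targets it, but not in an unstressed syllable → unchanged [o].
/d/ (between /o/ and /a/): between two vowels, so rule 1 applies → [ð].
Rule 2 applies to /a/ (between /d/ and /n/: in an unstressed syllable) → [ə].
/n/ (between /a/ and /b/): before a labial or velar stop, so rule 4 applies → [m].
/b/ — between /n/ and /e/; rule 1 does not apply here → [b].
/e/ (word-final): in an unstressed syllable, so rule 2 applies → [ə].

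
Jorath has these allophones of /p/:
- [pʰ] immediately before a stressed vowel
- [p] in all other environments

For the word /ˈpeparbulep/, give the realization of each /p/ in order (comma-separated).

Occurrence 1 (position 1): immediately before a stressed vowel → [pʰ].
Occurrence 2 (position 3): no conditioning environment matches → elsewhere allophone [p].
Occurrence 3 (position 10): no conditioning environment matches → elsewhere allophone [p].

[pʰ], [p], [p]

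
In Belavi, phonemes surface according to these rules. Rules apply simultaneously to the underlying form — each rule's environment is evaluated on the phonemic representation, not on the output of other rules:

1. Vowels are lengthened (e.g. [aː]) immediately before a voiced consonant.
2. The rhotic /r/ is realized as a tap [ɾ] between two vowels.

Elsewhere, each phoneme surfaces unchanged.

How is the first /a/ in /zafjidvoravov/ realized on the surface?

/a/ (between /z/ and /f/) is in the target of rule 1 but the environment (before a voiced consonant) is not met → [a].

[a]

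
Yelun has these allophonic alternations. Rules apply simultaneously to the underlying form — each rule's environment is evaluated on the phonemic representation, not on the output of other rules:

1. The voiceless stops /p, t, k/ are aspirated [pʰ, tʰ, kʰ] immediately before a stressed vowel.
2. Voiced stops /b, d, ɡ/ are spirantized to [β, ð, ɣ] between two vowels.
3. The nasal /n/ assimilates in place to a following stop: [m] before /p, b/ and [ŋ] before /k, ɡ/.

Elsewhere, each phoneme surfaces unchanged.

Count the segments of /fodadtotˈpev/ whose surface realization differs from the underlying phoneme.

2

Segments that undergo a rule: /d/ → [ð] (rule 2); /p/ → [pʰ] (rule 1).
All other segments surface unchanged.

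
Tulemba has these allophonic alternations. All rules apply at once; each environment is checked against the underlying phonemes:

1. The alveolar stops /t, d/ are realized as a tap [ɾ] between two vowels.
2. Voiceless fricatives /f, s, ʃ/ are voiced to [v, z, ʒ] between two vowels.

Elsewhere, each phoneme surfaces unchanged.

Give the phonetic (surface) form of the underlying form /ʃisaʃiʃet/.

[ʃizaʒiʒet]

/ʃ/ — word-initial; rule 2 does not apply here → [ʃ].
/i/ — not in any rule's target class → [i].
/s/ — between /i/ and /a/, between two vowels — surfaces as [z] (rule 2).
/a/ stays [a].
/ʃ/ — between /a/ and /i/, between two vowels — surfaces as [ʒ] (rule 2).
/i/ (between /ʃ/ and /ʃ/): no rule targets it → [i].
/ʃ/ (between /i/ and /e/): between two vowels, so rule 2 applies → [ʒ].
/e/ — not in any rule's target class → [e].
/t/ (word-final): rule 1 targets it, but not between two vowels → unchanged [t].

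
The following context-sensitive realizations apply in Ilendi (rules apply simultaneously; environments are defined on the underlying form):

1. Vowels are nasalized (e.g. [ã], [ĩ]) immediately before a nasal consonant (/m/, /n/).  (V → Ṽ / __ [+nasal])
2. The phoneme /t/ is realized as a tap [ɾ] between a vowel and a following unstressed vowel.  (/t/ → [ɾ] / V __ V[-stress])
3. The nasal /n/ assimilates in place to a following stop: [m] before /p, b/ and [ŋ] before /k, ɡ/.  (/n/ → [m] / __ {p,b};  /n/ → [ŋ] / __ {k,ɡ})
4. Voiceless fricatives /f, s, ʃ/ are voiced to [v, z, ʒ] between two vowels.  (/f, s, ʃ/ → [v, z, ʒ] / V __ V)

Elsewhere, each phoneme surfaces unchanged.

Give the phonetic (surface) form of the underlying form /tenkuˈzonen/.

[tẽŋkuˈzõnẽn]

/t/ (word-initial): rule 2 targets it, but not between a vowel and a following unstressed vowel → unchanged [t].
/e/ (between /t/ and /n/): before a nasal consonant, so rule 1 applies → [ẽ].
/n/ meets the environment for rule 3 (before a labial or velar stop) → [ŋ].
/u/ — between /k/ and /z/; rule 1 does not apply here → [u].
/o/ (between /z/ and /n/) occurs before a nasal consonant → [õ] by rule 1.
/n/ — between /o/ and /e/; rule 3 does not apply here → [n].
/e/ (between /n/ and /n/) occurs before a nasal consonant → [ẽ] by rule 1.
/n/ (word-final): rule 3 targets it, but not before a labial or velar stop → unchanged [n].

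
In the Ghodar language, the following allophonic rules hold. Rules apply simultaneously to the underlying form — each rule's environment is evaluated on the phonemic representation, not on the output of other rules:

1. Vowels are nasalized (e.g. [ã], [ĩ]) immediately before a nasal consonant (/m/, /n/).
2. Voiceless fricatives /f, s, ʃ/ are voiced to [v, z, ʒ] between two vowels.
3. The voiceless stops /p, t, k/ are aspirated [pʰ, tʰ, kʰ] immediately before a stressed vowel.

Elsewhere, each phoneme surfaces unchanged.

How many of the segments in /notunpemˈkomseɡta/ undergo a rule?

Segments that undergo a rule: /u/ → [ũ] (rule 1); /e/ → [ẽ] (rule 1); /k/ → [kʰ] (rule 3); /o/ → [õ] (rule 1).
All other segments surface unchanged.

4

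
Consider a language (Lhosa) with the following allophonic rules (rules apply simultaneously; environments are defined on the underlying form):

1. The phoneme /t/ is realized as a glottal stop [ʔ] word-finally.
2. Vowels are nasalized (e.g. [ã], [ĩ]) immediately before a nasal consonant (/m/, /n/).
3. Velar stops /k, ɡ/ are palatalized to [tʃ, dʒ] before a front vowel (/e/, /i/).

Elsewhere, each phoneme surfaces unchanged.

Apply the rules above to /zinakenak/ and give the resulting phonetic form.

[zĩnatʃẽnak]

/z/ (word-initial) is unaffected → [z].
/i/ (between /z/ and /n/): before a nasal consonant, so rule 2 applies → [ĩ].
/n/ (between /i/ and /a/) is unaffected → [n].
/a/ (between /n/ and /k/) is in the target of rule 2 but the environment (before a nasal consonant) is not met → [a].
/k/ — between /a/ and /e/, before a front vowel — surfaces as [tʃ] (rule 3).
/e/ meets the environment for rule 2 (before a nasal consonant) → [ẽ].
/n/ — not in any rule's target class → [n].
/a/ — between /n/ and /k/; rule 2 does not apply here → [a].
/k/ (word-final) fails the environment for rule 3, so it stays [k].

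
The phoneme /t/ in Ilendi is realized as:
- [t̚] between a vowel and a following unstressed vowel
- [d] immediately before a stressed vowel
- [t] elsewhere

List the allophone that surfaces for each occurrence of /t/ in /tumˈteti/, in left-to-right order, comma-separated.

Occurrence 1 (position 1): no conditioning environment matches → elsewhere allophone [t].
Occurrence 2 (position 4): immediately before a stressed vowel → [d].
Occurrence 3 (position 6): between a vowel and a following unstressed vowel → [t̚].

[t], [d], [t̚]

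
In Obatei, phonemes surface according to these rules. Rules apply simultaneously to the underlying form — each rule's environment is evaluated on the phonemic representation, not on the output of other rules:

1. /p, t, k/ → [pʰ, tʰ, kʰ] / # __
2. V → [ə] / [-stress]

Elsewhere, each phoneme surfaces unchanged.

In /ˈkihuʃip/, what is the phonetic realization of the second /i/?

[ə]

/i/ (between /ʃ/ and /p/) occurs in an unstressed syllable → [ə] by rule 2.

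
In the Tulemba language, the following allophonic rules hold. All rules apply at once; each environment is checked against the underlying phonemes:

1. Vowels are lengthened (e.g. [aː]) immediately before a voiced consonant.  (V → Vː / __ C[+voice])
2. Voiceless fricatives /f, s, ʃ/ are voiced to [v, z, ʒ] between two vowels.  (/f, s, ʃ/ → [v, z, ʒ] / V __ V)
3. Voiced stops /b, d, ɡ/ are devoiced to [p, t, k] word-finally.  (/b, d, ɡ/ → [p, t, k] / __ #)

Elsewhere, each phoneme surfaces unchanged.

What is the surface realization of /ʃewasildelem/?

[ʃeːwaziːldeːleːm]

/ʃ/ (word-initial) fails the environment for rule 2, so it stays [ʃ].
/e/ (between /ʃ/ and /w/) occurs before a voiced consonant → [eː] by rule 1.
/a/ (between /w/ and /s/) is in the target of rule 1 but the environment (before a voiced consonant) is not met → [a].
Rule 2 applies to /s/ (between /a/ and /i/: between two vowels) → [z].
/i/ — between /s/ and /l/, before a voiced consonant — surfaces as [iː] (rule 1).
/d/ — between /l/ and /e/; rule 3 does not apply here → [d].
/e/ (between /d/ and /l/): before a voiced consonant, so rule 1 applies → [eː].
/e/ meets the environment for rule 1 (before a voiced consonant) → [eː].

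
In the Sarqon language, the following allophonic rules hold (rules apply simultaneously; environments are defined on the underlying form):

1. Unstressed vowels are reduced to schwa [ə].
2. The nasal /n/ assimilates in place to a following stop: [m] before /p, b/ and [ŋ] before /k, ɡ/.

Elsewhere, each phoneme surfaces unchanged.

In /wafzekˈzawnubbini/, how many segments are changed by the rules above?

5

Segments that undergo a rule: /a/ → [ə] (rule 1); /e/ → [ə] (rule 1); /u/ → [ə] (rule 1); /i/ → [ə] (rule 1); /i/ → [ə] (rule 1).
All other segments surface unchanged.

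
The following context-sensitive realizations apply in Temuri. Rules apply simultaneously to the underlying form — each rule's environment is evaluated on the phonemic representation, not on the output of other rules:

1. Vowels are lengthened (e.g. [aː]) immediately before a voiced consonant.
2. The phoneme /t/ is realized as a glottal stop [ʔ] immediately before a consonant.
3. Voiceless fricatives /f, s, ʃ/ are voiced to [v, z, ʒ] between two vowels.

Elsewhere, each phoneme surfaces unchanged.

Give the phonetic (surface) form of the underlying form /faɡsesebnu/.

/f/ (word-initial) is in the target of rule 3 but the environment (between two vowels) is not met → [f].
Rule 1 applies to /a/ (between /f/ and /ɡ/: before a voiced consonant) → [aː].
/ɡ/ (between /a/ and /s/) is unaffected → [ɡ].
/s/ (between /ɡ/ and /e/) is in the target of rule 3 but the environment (between two vowels) is not met → [s].
/e/ (between /s/ and /s/): rule 1 targets it, but not before a voiced consonant → unchanged [e].
/s/ — between /e/ and /e/, between two vowels — surfaces as [z] (rule 3).
/e/ (between /s/ and /b/) occurs before a voiced consonant → [eː] by rule 1.
/b/ (between /e/ and /n/) is unaffected → [b].
/n/ (between /b/ and /u/) is unaffected → [n].
/u/ (word-final): rule 1 targets it, but not before a voiced consonant → unchanged [u].

[faːɡsezeːbnu]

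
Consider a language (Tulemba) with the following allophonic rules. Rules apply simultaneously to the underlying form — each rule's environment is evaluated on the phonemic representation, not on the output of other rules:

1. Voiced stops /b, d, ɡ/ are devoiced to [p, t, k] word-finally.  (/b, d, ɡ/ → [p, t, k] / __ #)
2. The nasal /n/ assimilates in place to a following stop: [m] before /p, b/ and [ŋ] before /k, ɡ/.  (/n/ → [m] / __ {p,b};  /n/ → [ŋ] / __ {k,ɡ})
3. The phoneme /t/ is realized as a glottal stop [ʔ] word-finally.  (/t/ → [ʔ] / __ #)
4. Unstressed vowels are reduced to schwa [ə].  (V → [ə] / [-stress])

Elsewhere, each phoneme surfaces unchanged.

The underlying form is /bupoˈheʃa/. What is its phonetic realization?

/b/ — word-initial; rule 1 does not apply here → [b].
/u/ — between /b/ and /p/, in an unstressed syllable — surfaces as [ə] (rule 4).
/p/ stays [p].
/o/ (between /p/ and /h/): in an unstressed syllable, so rule 4 applies → [ə].
/h/ — not in any rule's target class → [h].
/e/ (between /h/ and /ʃ/) is in the target of rule 4 but the environment (in an unstressed syllable) is not met → [e].
/ʃ/ — not in any rule's target class → [ʃ].
/a/ meets the environment for rule 4 (in an unstressed syllable) → [ə].

[bəpəˈheʃə]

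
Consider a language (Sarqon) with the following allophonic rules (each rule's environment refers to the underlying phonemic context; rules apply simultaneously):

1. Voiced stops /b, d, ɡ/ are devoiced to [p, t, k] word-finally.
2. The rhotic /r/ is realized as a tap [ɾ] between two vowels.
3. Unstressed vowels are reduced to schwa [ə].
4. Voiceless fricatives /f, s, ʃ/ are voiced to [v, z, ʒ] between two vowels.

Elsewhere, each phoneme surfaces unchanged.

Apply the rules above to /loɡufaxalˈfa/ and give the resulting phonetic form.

[ləɡəvəxəlˈfa]

/l/ — not in any rule's target class → [l].
/o/ meets the environment for rule 3 (in an unstressed syllable) → [ə].
/ɡ/ — between /o/ and /u/; rule 1 does not apply here → [ɡ].
Rule 3 applies to /u/ (between /ɡ/ and /f/: in an unstressed syllable) → [ə].
/f/ (between /u/ and /a/) occurs between two vowels → [v] by rule 4.
/a/ meets the environment for rule 3 (in an unstressed syllable) → [ə].
/x/ stays [x].
/a/ (between /x/ and /l/): in an unstressed syllable, so rule 3 applies → [ə].
/l/ (between /a/ and /f/): no rule targets it → [l].
/f/ (between /l/ and /a/) fails the environment for rule 4, so it stays [f].
/a/ (word-final) is in the target of rule 3 but the environment (in an unstressed syllable) is not met → [a].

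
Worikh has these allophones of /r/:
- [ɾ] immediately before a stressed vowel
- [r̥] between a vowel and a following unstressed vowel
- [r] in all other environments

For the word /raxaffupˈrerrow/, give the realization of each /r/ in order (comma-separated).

Occurrence 1 (position 1): no conditioning environment matches → elsewhere allophone [r].
Occurrence 2 (position 9): immediately before a stressed vowel → [ɾ].
Occurrence 3 (position 11): no conditioning environment matches → elsewhere allophone [r].
Occurrence 4 (position 12): no conditioning environment matches → elsewhere allophone [r].

[r], [ɾ], [r], [r]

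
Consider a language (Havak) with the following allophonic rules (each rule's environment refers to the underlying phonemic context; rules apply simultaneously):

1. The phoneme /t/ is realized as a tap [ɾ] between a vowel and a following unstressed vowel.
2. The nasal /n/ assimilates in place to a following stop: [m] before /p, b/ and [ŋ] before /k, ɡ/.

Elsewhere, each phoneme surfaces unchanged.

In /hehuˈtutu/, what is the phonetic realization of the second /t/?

/t/ — between /u/ and /u/, between a vowel and a following unstressed vowel — surfaces as [ɾ] (rule 1).

[ɾ]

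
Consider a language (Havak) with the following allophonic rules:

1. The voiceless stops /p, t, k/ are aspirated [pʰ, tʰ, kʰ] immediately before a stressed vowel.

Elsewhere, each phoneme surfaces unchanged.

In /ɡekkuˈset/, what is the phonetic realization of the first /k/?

[k]

/k/ (between /e/ and /k/) fails the environment for rule 1, so it stays [k].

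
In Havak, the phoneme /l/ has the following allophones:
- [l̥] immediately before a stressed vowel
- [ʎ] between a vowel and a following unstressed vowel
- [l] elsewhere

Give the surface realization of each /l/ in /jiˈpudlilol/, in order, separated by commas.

Occurrence 1 (position 6): no conditioning environment matches → elsewhere allophone [l].
Occurrence 2 (position 8): between a vowel and a following unstressed vowel → [ʎ].
Occurrence 3 (position 10): no conditioning environment matches → elsewhere allophone [l].

[l], [ʎ], [l]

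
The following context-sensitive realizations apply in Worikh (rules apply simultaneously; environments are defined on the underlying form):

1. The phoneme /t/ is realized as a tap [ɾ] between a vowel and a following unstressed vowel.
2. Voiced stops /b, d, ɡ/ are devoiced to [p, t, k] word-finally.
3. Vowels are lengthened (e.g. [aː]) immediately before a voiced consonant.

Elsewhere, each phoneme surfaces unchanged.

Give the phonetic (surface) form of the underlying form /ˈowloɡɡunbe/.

[ˈoːwloːɡɡuːnbe]

/o/ meets the environment for rule 3 (before a voiced consonant) → [oː].
/w/ — not in any rule's target class → [w].
/l/ (between /w/ and /o/): no rule targets it → [l].
/o/ (between /l/ and /ɡ/) occurs before a voiced consonant → [oː] by rule 3.
/ɡ/ (between /o/ and /ɡ/) is in the target of rule 2 but the environment (word-finally) is not met → [ɡ].
/ɡ/ (between /ɡ/ and /u/) fails the environment for rule 2, so it stays [ɡ].
/u/ (between /ɡ/ and /n/): before a voiced consonant, so rule 3 applies → [uː].
/n/ (between /u/ and /b/): no rule targets it → [n].
/b/ (between /n/ and /e/) fails the environment for rule 2, so it stays [b].
/e/ (word-final) fails the environment for rule 3, so it stays [e].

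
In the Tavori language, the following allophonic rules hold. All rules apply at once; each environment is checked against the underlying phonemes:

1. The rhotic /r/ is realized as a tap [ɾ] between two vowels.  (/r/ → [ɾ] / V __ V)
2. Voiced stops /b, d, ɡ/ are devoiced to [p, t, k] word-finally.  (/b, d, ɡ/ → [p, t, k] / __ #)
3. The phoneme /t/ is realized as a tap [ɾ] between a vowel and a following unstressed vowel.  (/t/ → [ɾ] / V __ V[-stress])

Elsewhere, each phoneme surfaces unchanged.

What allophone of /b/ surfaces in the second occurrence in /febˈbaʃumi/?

[b]

/b/ (between /b/ and /a/): rule 2 targets it, but not word-finally → unchanged [b].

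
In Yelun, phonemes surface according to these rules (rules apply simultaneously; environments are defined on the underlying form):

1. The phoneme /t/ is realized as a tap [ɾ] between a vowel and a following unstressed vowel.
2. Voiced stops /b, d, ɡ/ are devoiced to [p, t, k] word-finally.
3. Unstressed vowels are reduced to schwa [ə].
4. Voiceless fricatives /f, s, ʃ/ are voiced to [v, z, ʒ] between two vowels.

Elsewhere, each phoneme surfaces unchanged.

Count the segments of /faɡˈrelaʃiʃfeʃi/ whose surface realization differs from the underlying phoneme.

Segments that undergo a rule: /a/ → [ə] (rule 3); /a/ → [ə] (rule 3); /ʃ/ → [ʒ] (rule 4); /i/ → [ə] (rule 3); /e/ → [ə] (rule 3); /ʃ/ → [ʒ] (rule 4); /i/ → [ə] (rule 3).
All other segments surface unchanged.

7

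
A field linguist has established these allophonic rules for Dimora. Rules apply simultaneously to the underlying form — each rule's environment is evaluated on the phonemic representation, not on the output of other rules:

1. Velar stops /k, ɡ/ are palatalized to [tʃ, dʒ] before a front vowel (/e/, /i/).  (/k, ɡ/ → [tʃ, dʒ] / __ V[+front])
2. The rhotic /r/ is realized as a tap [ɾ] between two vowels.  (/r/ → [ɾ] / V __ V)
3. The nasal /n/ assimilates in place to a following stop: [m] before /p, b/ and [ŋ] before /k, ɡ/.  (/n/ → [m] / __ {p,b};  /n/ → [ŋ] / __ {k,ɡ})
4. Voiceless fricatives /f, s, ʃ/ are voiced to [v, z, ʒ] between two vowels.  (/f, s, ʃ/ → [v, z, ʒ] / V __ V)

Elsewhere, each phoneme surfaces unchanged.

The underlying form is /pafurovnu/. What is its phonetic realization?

/p/ (word-initial): no rule targets it → [p].
/a/ — not in any rule's target class → [a].
/f/ — between /a/ and /u/, between two vowels — surfaces as [v] (rule 4).
/u/ (between /f/ and /r/) is unaffected → [u].
/r/ meets the environment for rule 2 (between two vowels) → [ɾ].
/o/ stays [o].
/v/ stays [v].
/n/ (between /v/ and /u/) is in the target of rule 3 but the environment (before a labial or velar stop) is not met → [n].
/u/ (word-final) is unaffected → [u].

[pavuɾovnu]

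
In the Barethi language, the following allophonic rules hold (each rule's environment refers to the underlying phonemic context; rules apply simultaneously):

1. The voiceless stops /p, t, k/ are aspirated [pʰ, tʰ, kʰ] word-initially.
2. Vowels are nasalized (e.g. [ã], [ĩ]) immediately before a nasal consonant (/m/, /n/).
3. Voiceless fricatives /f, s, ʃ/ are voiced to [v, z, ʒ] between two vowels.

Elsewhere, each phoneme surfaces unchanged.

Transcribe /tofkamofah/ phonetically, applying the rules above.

/t/ (word-initial) occurs word-initially → [tʰ] by rule 1.
/o/ (between /t/ and /f/) is in the target of rule 2 but the environment (before a nasal consonant) is not met → [o].
/f/ (between /o/ and /k/) fails the environment for rule 3, so it stays [f].
/k/ (between /f/ and /a/): rule 1 targets it, but not word-initially → unchanged [k].
Rule 2 applies to /a/ (between /k/ and /m/: before a nasal consonant) → [ã].
/m/ — not in any rule's target class → [m].
/o/ (between /m/ and /f/) is in the target of rule 2 but the environment (before a nasal consonant) is not met → [o].
/f/ (between /o/ and /a/) occurs between two vowels → [v] by rule 3.
/a/ — between /f/ and /h/; rule 2 does not apply here → [a].
/h/ (word-final) is unaffected → [h].

[tʰofkãmovah]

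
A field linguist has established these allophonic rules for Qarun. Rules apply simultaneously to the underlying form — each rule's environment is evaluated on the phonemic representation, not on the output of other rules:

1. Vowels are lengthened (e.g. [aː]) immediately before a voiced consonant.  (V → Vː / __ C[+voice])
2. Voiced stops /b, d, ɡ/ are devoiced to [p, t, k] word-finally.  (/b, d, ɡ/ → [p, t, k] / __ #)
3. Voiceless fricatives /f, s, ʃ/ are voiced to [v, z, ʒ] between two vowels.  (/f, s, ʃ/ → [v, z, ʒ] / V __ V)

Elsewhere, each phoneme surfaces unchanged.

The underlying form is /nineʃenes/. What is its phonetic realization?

[niːneʒeːnes]

/n/ (word-initial): no rule targets it → [n].
/i/ meets the environment for rule 1 (before a voiced consonant) → [iː].
/n/ stays [n].
/e/ — between /n/ and /ʃ/; rule 1 does not apply here → [e].
Rule 3 applies to /ʃ/ (between /e/ and /e/: between two vowels) → [ʒ].
Rule 1 applies to /e/ (between /ʃ/ and /n/: before a voiced consonant) → [eː].
/n/ (between /e/ and /e/) is unaffected → [n].
/e/ (between /n/ and /s/) is in the target of rule 1 but the environment (before a voiced consonant) is not met → [e].
/s/ (word-final): rule 3 targets it, but not between two vowels → unchanged [s].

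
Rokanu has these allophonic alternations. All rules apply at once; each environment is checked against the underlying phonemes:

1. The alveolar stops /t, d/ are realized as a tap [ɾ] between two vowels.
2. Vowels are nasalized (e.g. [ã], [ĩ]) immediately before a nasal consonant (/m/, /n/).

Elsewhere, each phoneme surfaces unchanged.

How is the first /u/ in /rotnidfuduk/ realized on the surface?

[u]

/u/ (between /f/ and /d/): rule 2 targets it, but not before a nasal consonant → unchanged [u].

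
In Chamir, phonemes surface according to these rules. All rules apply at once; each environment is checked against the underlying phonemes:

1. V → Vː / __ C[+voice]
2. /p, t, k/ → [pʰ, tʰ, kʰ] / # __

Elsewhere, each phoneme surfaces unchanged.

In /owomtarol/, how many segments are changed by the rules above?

Segments that undergo a rule: /o/ → [oː] (rule 1); /o/ → [oː] (rule 1); /a/ → [aː] (rule 1); /o/ → [oː] (rule 1).
All other segments surface unchanged.

4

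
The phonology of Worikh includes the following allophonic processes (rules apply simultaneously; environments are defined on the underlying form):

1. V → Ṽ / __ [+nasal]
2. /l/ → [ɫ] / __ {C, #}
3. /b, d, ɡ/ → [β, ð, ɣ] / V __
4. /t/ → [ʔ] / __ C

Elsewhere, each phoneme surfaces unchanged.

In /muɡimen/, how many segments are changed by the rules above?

3

Segments that undergo a rule: /ɡ/ → [ɣ] (rule 3); /i/ → [ĩ] (rule 1); /e/ → [ẽ] (rule 1).
All other segments surface unchanged.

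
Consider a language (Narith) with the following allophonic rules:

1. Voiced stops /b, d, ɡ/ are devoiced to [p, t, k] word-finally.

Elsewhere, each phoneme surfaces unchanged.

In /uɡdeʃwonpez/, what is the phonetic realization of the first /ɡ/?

/ɡ/ — between /u/ and /d/; rule 1 does not apply here → [ɡ].

[ɡ]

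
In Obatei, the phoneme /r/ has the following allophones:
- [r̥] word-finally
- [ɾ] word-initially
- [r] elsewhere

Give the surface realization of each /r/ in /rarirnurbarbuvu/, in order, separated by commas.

[ɾ], [r], [r], [r], [r]

Occurrence 1 (position 1): word-initially → [ɾ].
Occurrence 2 (position 3): no conditioning environment matches → elsewhere allophone [r].
Occurrence 3 (position 5): no conditioning environment matches → elsewhere allophone [r].
Occurrence 4 (position 8): no conditioning environment matches → elsewhere allophone [r].
Occurrence 5 (position 11): no conditioning environment matches → elsewhere allophone [r].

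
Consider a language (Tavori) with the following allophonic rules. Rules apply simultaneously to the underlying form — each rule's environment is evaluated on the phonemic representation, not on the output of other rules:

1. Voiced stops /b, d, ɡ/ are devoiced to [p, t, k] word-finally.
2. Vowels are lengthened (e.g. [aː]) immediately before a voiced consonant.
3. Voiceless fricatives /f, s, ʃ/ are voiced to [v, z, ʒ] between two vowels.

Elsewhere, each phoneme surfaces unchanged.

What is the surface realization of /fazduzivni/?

/f/ (word-initial): rule 3 targets it, but not between two vowels → unchanged [f].
Rule 2 applies to /a/ (between /f/ and /z/: before a voiced consonant) → [aː].
/z/ — not in any rule's target class → [z].
/d/ (between /z/ and /u/) is in the target of rule 1 but the environment (word-finally) is not met → [d].
/u/ meets the environment for rule 2 (before a voiced consonant) → [uː].
/z/ (between /u/ and /i/): no rule targets it → [z].
/i/ meets the environment for rule 2 (before a voiced consonant) → [iː].
/v/ — not in any rule's target class → [v].
/n/ stays [n].
/i/ (word-final) is in the target of rule 2 but the environment (before a voiced consonant) is not met → [i].

[faːzduːziːvni]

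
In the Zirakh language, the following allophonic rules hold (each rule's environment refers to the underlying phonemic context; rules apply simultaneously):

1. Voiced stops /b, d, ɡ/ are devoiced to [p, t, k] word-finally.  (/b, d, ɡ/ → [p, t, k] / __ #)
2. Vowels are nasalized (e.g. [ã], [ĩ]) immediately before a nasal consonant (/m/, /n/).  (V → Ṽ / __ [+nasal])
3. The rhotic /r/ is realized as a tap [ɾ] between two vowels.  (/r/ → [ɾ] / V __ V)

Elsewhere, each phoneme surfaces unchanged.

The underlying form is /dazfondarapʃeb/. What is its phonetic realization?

[dazfõndaɾapʃep]

/d/ — word-initial; rule 1 does not apply here → [d].
/a/ (between /d/ and /z/) is in the target of rule 2 but the environment (before a nasal consonant) is not met → [a].
/z/ (between /a/ and /f/): no rule targets it → [z].
/f/ — not in any rule's target class → [f].
/o/ (between /f/ and /n/) occurs before a nasal consonant → [õ] by rule 2.
/n/ — not in any rule's target class → [n].
/d/ (between /n/ and /a/) is in the target of rule 1 but the environment (word-finally) is not met → [d].
/a/ (between /d/ and /r/) is in the target of rule 2 but the environment (before a nasal consonant) is not met → [a].
/r/ — between /a/ and /a/, between two vowels — surfaces as [ɾ] (rule 3).
/a/ — between /r/ and /p/; rule 2 does not apply here → [a].
/p/ (between /a/ and /ʃ/): no rule targets it → [p].
/ʃ/ (between /p/ and /e/) is unaffected → [ʃ].
/e/ — between /ʃ/ and /b/; rule 2 does not apply here → [e].
/b/ (word-final) occurs word-finally → [p] by rule 1.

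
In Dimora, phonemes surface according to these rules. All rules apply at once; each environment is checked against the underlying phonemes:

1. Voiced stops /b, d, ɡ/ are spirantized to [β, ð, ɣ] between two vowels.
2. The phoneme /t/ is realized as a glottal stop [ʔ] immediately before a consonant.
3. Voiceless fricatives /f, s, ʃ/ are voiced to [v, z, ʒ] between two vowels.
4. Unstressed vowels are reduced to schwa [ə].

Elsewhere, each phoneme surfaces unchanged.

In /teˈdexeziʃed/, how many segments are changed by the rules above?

6

Segments that undergo a rule: /e/ → [ə] (rule 4); /d/ → [ð] (rule 1); /e/ → [ə] (rule 4); /i/ → [ə] (rule 4); /ʃ/ → [ʒ] (rule 3); /e/ → [ə] (rule 4).
All other segments surface unchanged.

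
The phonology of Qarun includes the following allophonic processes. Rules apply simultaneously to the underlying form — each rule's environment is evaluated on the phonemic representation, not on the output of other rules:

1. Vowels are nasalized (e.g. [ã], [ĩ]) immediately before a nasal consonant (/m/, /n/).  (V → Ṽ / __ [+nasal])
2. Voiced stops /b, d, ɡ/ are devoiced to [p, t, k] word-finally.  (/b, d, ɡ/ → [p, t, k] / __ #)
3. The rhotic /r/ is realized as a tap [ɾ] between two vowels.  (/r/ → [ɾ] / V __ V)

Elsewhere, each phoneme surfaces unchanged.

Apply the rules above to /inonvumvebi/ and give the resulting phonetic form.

[ĩnõnvũmvebi]

/i/ — word-initial, before a nasal consonant — surfaces as [ĩ] (rule 1).
/n/ (between /i/ and /o/): no rule targets it → [n].
/o/ (between /n/ and /n/) occurs before a nasal consonant → [õ] by rule 1.
/n/ (between /o/ and /v/) is unaffected → [n].
/v/ stays [v].
/u/ meets the environment for rule 1 (before a nasal consonant) → [ũ].
/m/ — not in any rule's target class → [m].
/v/ stays [v].
/e/ (between /v/ and /b/): rule 1 targets it, but not before a nasal consonant → unchanged [e].
/b/ (between /e/ and /i/) fails the environment for rule 2, so it stays [b].
/i/ (word-final) is in the target of rule 1 but the environment (before a nasal consonant) is not met → [i].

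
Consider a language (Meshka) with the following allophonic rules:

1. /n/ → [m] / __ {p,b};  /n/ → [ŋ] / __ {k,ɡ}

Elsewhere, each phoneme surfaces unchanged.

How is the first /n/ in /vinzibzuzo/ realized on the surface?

/n/ (between /i/ and /z/) is in the target of rule 1 but the environment (before a labial or velar stop) is not met → [n].

[n]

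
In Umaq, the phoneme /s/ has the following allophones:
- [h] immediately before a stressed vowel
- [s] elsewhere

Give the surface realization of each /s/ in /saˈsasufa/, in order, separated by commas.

[s], [h], [s]

Occurrence 1 (position 1): no conditioning environment matches → elsewhere allophone [s].
Occurrence 2 (position 3): immediately before a stressed vowel → [h].
Occurrence 3 (position 5): no conditioning environment matches → elsewhere allophone [s].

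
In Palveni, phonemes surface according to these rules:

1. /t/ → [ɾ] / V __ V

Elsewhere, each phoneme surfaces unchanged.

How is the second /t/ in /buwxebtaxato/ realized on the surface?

/t/ (between /a/ and /o/): between two vowels, so rule 1 applies → [ɾ].

[ɾ]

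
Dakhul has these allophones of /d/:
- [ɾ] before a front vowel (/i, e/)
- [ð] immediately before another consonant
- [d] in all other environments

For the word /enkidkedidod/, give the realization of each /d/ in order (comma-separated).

Occurrence 1 (position 5): immediately before another consonant → [ð].
Occurrence 2 (position 8): before a front vowel (/i, e/) → [ɾ].
Occurrence 3 (position 10): no conditioning environment matches → elsewhere allophone [d].
Occurrence 4 (position 12): no conditioning environment matches → elsewhere allophone [d].

[ð], [ɾ], [d], [d]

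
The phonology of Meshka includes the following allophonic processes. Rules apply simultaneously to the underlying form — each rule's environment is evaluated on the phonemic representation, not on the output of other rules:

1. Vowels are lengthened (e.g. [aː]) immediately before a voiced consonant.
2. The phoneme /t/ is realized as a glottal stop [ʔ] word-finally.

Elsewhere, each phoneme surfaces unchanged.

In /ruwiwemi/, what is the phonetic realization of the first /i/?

/i/ meets the environment for rule 1 (before a voiced consonant) → [iː].

[iː]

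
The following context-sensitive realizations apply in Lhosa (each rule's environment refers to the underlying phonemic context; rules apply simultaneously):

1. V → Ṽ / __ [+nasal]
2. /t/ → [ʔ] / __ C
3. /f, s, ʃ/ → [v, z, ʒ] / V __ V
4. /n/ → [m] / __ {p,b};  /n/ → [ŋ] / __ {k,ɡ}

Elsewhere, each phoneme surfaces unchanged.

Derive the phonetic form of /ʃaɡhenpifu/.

[ʃaɡhẽmpivu]

/ʃ/ — word-initial; rule 3 does not apply here → [ʃ].
/a/ — between /ʃ/ and /ɡ/; rule 1 does not apply here → [a].
/e/ — between /h/ and /n/, before a nasal consonant — surfaces as [ẽ] (rule 1).
/n/ meets the environment for rule 4 (before a labial or velar stop) → [m].
/i/ (between /p/ and /f/): rule 1 targets it, but not before a nasal consonant → unchanged [i].
/f/ (between /i/ and /u/) occurs between two vowels → [v] by rule 3.
/u/ (word-final) is in the target of rule 1 but the environment (before a nasal consonant) is not met → [u].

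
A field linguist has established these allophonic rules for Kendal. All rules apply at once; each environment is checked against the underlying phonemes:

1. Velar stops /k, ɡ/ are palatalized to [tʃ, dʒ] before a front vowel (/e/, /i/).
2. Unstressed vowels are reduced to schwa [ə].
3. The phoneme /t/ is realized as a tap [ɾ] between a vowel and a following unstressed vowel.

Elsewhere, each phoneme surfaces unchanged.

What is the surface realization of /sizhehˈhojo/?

Rule 2 applies to /i/ (between /s/ and /z/: in an unstressed syllable) → [ə].
/e/ (between /h/ and /h/): in an unstressed syllable, so rule 2 applies → [ə].
/o/ (between /h/ and /j/): rule 2 targets it, but not in an unstressed syllable → unchanged [o].
/o/ — word-final, in an unstressed syllable — surfaces as [ə] (rule 2).

[səzhəhˈhojə]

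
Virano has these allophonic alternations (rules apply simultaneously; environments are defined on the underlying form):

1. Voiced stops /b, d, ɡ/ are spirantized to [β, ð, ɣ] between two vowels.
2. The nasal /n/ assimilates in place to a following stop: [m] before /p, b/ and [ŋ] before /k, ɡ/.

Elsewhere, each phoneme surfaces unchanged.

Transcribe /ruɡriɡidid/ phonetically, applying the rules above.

[ruɡriɣiðid]

/r/ (word-initial): no rule targets it → [r].
/u/ (between /r/ and /ɡ/) is unaffected → [u].
/ɡ/ (between /u/ and /r/): rule 1 targets it, but not between two vowels → unchanged [ɡ].
/r/ (between /ɡ/ and /i/): no rule targets it → [r].
/i/ — not in any rule's target class → [i].
/ɡ/ meets the environment for rule 1 (between two vowels) → [ɣ].
/i/ — not in any rule's target class → [i].
/d/ meets the environment for rule 1 (between two vowels) → [ð].
/i/ — not in any rule's target class → [i].
/d/ (word-final) fails the environment for rule 1, so it stays [d].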